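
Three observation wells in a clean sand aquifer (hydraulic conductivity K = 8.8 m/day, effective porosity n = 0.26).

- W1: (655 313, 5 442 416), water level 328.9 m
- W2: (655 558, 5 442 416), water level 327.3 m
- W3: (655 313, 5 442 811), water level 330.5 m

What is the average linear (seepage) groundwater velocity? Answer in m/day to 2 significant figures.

∂h/∂x = (327.3 − 328.9) / (655558 − 655313) = -0.006531
∂h/∂y = (330.5 − 328.9) / (5442811 − 5442416) = +0.004051
|∇h| = √(-0.006531² + 0.004051²) = 0.007685
Seepage velocity v = K·i/n = 8.8 × 0.007685 / 0.26 = 0.2601 m/day.

0.26 m/day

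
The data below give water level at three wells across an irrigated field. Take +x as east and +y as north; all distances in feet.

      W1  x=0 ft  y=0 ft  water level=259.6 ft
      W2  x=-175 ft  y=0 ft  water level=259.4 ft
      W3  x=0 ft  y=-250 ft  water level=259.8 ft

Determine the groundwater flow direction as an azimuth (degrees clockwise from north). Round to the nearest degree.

∂h/∂x = (259.4 − 259.6) / (-175 − 0) = +0.001143
∂h/∂y = (259.8 − 259.6) / (-250 − 0) = -0.0008000
Flow direction (−∇h) has components (-0.001143 E, +0.0008000 N).
Azimuth = atan2(E, N) = atan2(-0.001143, +0.0008000) = 305.0° ≈ 305°.

305°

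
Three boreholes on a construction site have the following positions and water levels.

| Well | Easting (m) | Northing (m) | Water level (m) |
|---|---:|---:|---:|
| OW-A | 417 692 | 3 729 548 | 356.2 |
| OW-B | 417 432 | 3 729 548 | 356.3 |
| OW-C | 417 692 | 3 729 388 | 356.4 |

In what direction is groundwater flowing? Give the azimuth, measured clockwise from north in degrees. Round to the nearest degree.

017°

∂h/∂x = (356.3 − 356.2) / (417432 − 417692) = -0.0003846
∂h/∂y = (356.4 − 356.2) / (3729388 − 3729548) = -0.001250
Flow direction (−∇h) has components (+0.0003846 E, +0.001250 N).
Azimuth = atan2(E, N) = atan2(+0.0003846, +0.001250) = 17.1° ≈ 017°.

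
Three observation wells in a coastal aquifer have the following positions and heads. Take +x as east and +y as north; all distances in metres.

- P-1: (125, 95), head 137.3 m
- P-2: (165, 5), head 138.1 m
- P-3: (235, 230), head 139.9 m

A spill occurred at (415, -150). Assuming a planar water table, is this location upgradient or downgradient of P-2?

With h = a·x + b·y + c and P-1 as origin, the differences give:
  40·a + (-90)·b = +0.8
  110·a + 135·b = +2.6
Eliminate b (×135 and ×(-90), subtract): 15300·a = 342.00 → a = ∂h/∂x = +0.02235
Back-substitute: b = ∂h/∂y = +0.001046.
Head at (415, -150) = 137.3 + (+0.02235)·(290) + (+0.001046)·(-245) = 143.53 m.
That is higher than the 138.1 m at P-2, so the point is upgradient.

upgradient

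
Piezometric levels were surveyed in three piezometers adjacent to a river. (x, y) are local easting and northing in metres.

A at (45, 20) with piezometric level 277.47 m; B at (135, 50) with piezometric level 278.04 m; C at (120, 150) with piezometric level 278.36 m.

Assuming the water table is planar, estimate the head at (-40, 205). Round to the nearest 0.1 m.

277.8 m

With h = a·x + b·y + c and A as origin, the differences give:
  90·a + 30·b = +0.57
  75·a + 130·b = +0.89
Eliminate b (×130 and ×30, subtract): 9450·a = 47.400 → a = ∂h/∂x = +0.005016
Back-substitute: b = ∂h/∂y = +0.003952.
h(-40, 205) = 277.47 + (+0.005016)·(-85) + (+0.003952)·(185) = 277.47 -0.426 +0.731 = 277.775 m.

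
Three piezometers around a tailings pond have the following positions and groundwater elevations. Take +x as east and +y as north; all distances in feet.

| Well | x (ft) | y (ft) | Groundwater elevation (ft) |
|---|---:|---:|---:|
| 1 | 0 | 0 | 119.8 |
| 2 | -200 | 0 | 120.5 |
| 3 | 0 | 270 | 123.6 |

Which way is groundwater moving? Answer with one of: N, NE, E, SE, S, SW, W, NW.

S

∂h/∂x = (120.5 − 119.8) / (-200 − 0) = -0.003500
∂h/∂y = (123.6 − 119.8) / (270 − 0) = +0.01407
Flow = −∇h = (+0.003500 east, -0.01407 north), which points south.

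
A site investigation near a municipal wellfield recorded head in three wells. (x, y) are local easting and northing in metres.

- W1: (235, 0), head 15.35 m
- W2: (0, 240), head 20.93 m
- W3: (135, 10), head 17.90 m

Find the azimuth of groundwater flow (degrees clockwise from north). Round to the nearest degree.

086°

Taking W1 as reference: W2−W1 = (-235, 240, +5.58); W3−W1 = (-100, 10, +2.55).
Solve a·Δx + b·Δy = Δh: det = (-235)·10 − (-100)·240 = 21650.
∂h/∂x = [(+5.58)·10 − (+2.55)·240] / 21650 = -0.02569
∂h/∂y = [(-235)·(+2.55) − (-100)·(+5.58)] / 21650 = -0.001905
Flow direction (−∇h) has components (+0.02569 E, +0.001905 N).
Azimuth = atan2(E, N) = atan2(+0.02569, +0.001905) = 85.8° ≈ 086°.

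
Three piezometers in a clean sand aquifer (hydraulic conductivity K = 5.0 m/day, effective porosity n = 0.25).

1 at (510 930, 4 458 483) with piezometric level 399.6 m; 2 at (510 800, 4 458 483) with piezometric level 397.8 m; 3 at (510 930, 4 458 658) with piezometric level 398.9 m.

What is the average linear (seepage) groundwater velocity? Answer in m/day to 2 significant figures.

0.29 m/day

∂h/∂x = (397.8 − 399.6) / (510800 − 510930) = +0.01385
∂h/∂y = (398.9 − 399.6) / (4458658 − 4458483) = -0.004000
|∇h| = √(0.01385² + -0.004000²) = 0.01442
Seepage velocity v = K·i/n = 5.0 × 0.01442 / 0.25 = 0.2884 m/day.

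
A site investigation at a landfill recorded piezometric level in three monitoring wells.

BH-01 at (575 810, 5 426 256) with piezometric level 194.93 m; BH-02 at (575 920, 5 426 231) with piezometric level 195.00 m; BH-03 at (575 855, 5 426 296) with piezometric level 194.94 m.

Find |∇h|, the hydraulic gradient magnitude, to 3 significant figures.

0.000665

Taking BH-01 as reference: BH-02−BH-01 = (110, -25, +0.07); BH-03−BH-01 = (45, 40, +0.01).
Determinant of the coordinate differences = 110·40 − 45·(-25) = 5525.
∂h/∂x = [(+0.07)·40 − (+0.01)·(-25)] / 5525 = +0.0005520
∂h/∂y = [110·(+0.01) − 45·(+0.07)] / 5525 = -0.0003710
|∇h| = √(0.0005520² + -0.0003710²) = 0.0006651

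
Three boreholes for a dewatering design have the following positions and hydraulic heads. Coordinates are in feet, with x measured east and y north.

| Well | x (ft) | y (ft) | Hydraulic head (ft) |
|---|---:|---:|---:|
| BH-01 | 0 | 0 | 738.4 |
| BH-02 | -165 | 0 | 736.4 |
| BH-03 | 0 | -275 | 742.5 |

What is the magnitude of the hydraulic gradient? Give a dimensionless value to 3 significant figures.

0.0192

∂h/∂x = (736.4 − 738.4) / (-165 − 0) = +0.01212
∂h/∂y = (742.5 − 738.4) / (-275 − 0) = -0.01491
|∇h| = √(0.01212² + -0.01491²) = 0.01921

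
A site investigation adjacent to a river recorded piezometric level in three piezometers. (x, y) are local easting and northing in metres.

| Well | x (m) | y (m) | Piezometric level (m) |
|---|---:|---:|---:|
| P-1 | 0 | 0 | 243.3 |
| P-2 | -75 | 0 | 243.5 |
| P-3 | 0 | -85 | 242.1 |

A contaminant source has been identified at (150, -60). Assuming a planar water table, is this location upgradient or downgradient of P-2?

downgradient

∂h/∂x = (243.5 − 243.3) / (-75 − 0) = -0.002667
∂h/∂y = (242.1 − 243.3) / (-85 − 0) = +0.01412
Head at (150, -60) = 243.3 + (-0.002667)·(150) + (+0.01412)·(-60) = 242.05 m.
That is lower than the 243.5 m at P-2, so the point is downgradient.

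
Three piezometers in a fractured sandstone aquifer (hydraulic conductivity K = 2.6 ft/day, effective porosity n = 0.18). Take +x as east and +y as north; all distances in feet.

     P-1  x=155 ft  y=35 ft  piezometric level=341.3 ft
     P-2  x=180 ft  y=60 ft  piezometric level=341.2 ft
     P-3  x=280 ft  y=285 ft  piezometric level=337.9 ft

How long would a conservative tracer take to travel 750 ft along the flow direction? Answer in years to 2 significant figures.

4.7 years

With h = a·x + b·y + c and P-1 as origin, the differences give:
  25·a + 25·b = -0.1
  125·a + 250·b = -3.4
Eliminate b (×250 and ×25, subtract): 3125·a = 60.00 → a = ∂h/∂x = +0.01920
Back-substitute: b = ∂h/∂y = -0.02320.
|∇h| = √(0.01920² + -0.02320²) = 0.03011
Seepage velocity v = K·i/n = 2.6 × 0.03011 / 0.18 = 0.4349 ft/day.
t = 750 / 0.4349 = 1725 days = 4.72 years.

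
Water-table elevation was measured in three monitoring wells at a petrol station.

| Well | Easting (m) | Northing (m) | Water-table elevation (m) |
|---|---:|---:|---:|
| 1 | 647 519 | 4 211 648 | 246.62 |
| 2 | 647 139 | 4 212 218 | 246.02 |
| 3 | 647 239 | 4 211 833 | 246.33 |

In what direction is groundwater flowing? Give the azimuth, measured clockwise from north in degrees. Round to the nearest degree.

317°

With h = a·x + b·y + c and 1 as origin, the differences give:
  (-380)·a + 570·b = -0.60
  (-280)·a + 185·b = -0.29
Eliminate b (×185 and ×570, subtract): 89300·a = 54.300 → a = ∂h/∂x = +0.0006081
Back-substitute: b = ∂h/∂y = -0.0006473.
Flow direction (−∇h) has components (-0.0006081 E, +0.0006473 N).
Azimuth = atan2(E, N) = atan2(-0.0006081, +0.0006473) = 316.8° ≈ 317°.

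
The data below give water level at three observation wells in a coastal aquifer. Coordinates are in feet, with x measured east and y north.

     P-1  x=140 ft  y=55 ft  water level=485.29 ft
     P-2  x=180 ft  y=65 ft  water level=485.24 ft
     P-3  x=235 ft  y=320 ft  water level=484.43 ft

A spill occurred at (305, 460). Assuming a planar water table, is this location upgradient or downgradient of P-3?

Differences from P-1: to P-2 (Δx, Δy, Δh) = (40, 10, -0.05); to P-3 = (95, 265, -0.86).
Determinant of the coordinate differences = 40·265 − 95·10 = 9650.
∂h/∂x = [(-0.05)·265 − (-0.86)·10] / 9650 = -0.0004819
∂h/∂y = [40·(-0.86) − 95·(-0.05)] / 9650 = -0.003073
Head at (305, 460) = 485.29 + (-0.0004819)·(165) + (-0.003073)·(405) = 483.97 ft.
That is lower than the 484.43 ft at P-3, so the point is downgradient.

downgradient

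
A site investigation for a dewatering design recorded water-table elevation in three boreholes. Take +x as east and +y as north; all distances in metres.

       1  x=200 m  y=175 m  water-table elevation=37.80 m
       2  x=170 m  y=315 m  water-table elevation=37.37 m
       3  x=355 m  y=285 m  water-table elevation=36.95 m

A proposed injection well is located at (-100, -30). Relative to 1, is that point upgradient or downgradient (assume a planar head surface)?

upgradient

With h = a·x + b·y + c and 1 as origin, the differences give:
  (-30)·a + 140·b = -0.43
  155·a + 110·b = -0.85
Eliminate b (×110 and ×140, subtract): -25000·a = 71.700 → a = ∂h/∂x = -0.002868
Back-substitute: b = ∂h/∂y = -0.003686.
Head at (-100, -30) = 37.80 + (-0.002868)·(-300) + (-0.003686)·(-205) = 39.42 m.
That is higher than the 37.80 m at 1, so the point is upgradient.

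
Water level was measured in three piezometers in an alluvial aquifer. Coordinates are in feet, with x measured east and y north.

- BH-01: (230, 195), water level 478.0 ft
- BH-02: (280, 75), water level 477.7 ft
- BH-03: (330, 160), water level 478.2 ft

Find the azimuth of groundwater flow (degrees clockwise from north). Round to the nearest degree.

With h = a·x + b·y + c and BH-01 as origin, the differences give:
  50·a + (-120)·b = -0.3
  100·a + (-35)·b = +0.2
Eliminate b (×(-35) and ×(-120), subtract): 10250·a = 34.50 → a = ∂h/∂x = +0.003366
Back-substitute: b = ∂h/∂y = +0.003902.
Flow direction (−∇h) has components (-0.003366 E, -0.003902 N).
Azimuth = atan2(E, N) = atan2(-0.003366, -0.003902) = 220.8° ≈ 221°.

221°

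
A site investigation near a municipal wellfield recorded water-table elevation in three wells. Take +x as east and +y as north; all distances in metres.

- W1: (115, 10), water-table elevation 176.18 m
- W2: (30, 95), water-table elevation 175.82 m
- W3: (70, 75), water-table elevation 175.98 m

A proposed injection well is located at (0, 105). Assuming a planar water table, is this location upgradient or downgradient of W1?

Differences from W1: to W2 (Δx, Δy, Δh) = (-85, 85, -0.36); to W3 = (-45, 65, -0.20).
Determinant of the coordinate differences = (-85)·65 − (-45)·85 = -1700.
∂h/∂x = [(-0.36)·65 − (-0.20)·85] / -1700 = +0.003765
∂h/∂y = [(-85)·(-0.20) − (-45)·(-0.36)] / -1700 = -0.0004706
Head at (0, 105) = 176.18 + (+0.003765)·(-115) + (-0.0004706)·(95) = 175.70 m.
That is lower than the 176.18 m at W1, so the point is downgradient.

downgradient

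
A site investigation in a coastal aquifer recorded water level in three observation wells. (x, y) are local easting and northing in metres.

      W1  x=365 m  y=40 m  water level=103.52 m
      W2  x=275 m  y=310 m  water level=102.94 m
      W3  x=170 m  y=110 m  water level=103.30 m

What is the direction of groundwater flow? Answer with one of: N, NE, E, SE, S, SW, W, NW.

Differences from W1: to W2 (Δx, Δy, Δh) = (-90, 270, -0.58); to W3 = (-195, 70, -0.22).
Determinant of the coordinate differences = (-90)·70 − (-195)·270 = 46350.
∂h/∂x = [(-0.58)·70 − (-0.22)·270] / 46350 = +0.0004056
∂h/∂y = [(-90)·(-0.22) − (-195)·(-0.58)] / 46350 = -0.002013
Flow = −∇h = (-0.0004056 east, +0.002013 north), which points north.

N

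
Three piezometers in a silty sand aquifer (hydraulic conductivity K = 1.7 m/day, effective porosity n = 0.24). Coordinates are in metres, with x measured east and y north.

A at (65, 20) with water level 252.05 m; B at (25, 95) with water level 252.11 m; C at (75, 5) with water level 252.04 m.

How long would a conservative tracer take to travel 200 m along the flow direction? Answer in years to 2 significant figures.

46 years

Taking A as reference: B−A = (-40, 75, +0.06); C−A = (10, -15, -0.01).
Solve a·Δx + b·Δy = Δh: det = (-40)·(-15) − 10·75 = -150.
∂h/∂x = [(+0.06)·(-15) − (-0.01)·75] / -150 = +0.0010000
∂h/∂y = [(-40)·(-0.01) − 10·(+0.06)] / -150 = +0.001333
|∇h| = √(0.0010000² + 0.001333²) = 0.001666
Seepage velocity v = K·i/n = 1.7 × 0.001666 / 0.24 = 0.0118 m/day.
t = 200 / 0.0118 = 1.695e+04 days = 46.4 years.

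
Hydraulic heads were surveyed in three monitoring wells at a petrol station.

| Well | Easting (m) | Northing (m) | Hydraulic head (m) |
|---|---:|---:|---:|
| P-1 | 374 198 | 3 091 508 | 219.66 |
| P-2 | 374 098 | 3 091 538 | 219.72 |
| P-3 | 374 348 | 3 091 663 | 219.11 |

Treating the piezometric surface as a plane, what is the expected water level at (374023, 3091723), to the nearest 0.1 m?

219.4 m

Differences from P-1: to P-2 (Δx, Δy, Δh) = (-100, 30, +0.06); to P-3 = (150, 155, -0.55).
Determinant of the coordinate differences = (-100)·155 − 150·30 = -20000.
∂h/∂x = [(+0.06)·155 − (-0.55)·30] / -20000 = -0.001290
∂h/∂y = [(-100)·(-0.55) − 150·(+0.06)] / -20000 = -0.002300
h(374023, 3091723) = 219.66 + (-0.001290)·(-175) + (-0.002300)·(215) = 219.66 +0.226 -0.494 = 219.391 m.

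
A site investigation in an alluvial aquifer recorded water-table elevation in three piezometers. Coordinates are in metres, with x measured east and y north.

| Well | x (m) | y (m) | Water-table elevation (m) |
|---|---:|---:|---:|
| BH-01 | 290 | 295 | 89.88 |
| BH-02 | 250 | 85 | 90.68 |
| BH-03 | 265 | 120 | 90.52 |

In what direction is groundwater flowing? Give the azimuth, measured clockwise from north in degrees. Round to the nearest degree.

045°

Three-point gradient (reference BH-01): Δ to BH-02 = (-40, -210, +0.80), Δ to BH-03 = (-25, -175, +0.64).
∂h/∂x = -0.003200, ∂h/∂y = -0.003200 (det = 1750).
Flow direction (−∇h) has components (+0.003200 E, +0.003200 N).
Azimuth = atan2(E, N) = atan2(+0.003200, +0.003200) = 45.0° ≈ 045°.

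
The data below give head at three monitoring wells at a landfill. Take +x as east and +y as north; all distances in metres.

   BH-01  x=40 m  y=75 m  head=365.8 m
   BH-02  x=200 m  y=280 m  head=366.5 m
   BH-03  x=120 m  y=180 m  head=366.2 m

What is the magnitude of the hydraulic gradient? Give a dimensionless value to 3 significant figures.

0.0292

With h = a·x + b·y + c and BH-01 as origin, the differences give:
  160·a + 205·b = +0.7
  80·a + 105·b = +0.4
Eliminate b (×105 and ×205, subtract): 400·a = -8.50 → a = ∂h/∂x = -0.02125
Back-substitute: b = ∂h/∂y = +0.02000.
|∇h| = √(-0.02125² + 0.02000²) = 0.02918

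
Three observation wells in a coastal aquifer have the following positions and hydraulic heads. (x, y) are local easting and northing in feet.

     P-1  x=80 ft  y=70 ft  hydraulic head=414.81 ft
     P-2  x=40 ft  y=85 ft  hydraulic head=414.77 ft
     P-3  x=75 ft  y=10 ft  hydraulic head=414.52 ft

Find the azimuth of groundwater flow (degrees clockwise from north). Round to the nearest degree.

With h = a·x + b·y + c and P-1 as origin, the differences give:
  (-40)·a + 15·b = -0.04
  (-5)·a + (-60)·b = -0.29
Eliminate b (×(-60) and ×15, subtract): 2475·a = 6.750 → a = ∂h/∂x = +0.002727
Back-substitute: b = ∂h/∂y = +0.004606.
Flow direction (−∇h) has components (-0.002727 E, -0.004606 N).
Azimuth = atan2(E, N) = atan2(-0.002727, -0.004606) = 210.6° ≈ 211°.

211°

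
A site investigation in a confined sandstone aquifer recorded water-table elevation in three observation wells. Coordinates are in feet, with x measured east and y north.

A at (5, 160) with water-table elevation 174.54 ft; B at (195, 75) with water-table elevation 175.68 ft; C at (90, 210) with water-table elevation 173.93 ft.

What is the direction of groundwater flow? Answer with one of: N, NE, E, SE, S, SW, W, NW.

Taking A as reference: B−A = (190, -85, +1.14); C−A = (85, 50, -0.61).
Determinant of the coordinate differences = 190·50 − 85·(-85) = 16725.
∂h/∂x = [(+1.14)·50 − (-0.61)·(-85)] / 16725 = +0.0003079
∂h/∂y = [190·(-0.61) − 85·(+1.14)] / 16725 = -0.01272
Flow = −∇h = (-0.0003079 east, +0.01272 north), which points north.

N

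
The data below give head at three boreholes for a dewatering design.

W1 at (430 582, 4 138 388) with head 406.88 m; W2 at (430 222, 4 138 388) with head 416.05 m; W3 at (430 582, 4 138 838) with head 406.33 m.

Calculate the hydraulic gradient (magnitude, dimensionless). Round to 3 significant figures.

0.0255

∂h/∂x = (416.05 − 406.88) / (430222 − 430582) = -0.02547
∂h/∂y = (406.33 − 406.88) / (4138838 − 4138388) = -0.001222
|∇h| = √(-0.02547² + -0.001222²) = 0.0255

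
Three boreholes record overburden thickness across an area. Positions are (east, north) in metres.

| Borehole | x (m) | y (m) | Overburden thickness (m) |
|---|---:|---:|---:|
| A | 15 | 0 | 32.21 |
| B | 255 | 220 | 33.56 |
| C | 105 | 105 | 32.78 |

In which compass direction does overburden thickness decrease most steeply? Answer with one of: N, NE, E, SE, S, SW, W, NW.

With d = a·x + b·y + c and A as origin, the differences give:
  240·a + 220·b = +1.35
  90·a + 105·b = +0.57
Eliminate b (×105 and ×220, subtract): 5400·a = 16.350 → a = ∂d/∂x = +0.003028
Back-substitute: b = ∂d/∂y = +0.002833.
Steepest decrease is along −∇f = (-0.003028 E, -0.002833 N) → southwest.

SW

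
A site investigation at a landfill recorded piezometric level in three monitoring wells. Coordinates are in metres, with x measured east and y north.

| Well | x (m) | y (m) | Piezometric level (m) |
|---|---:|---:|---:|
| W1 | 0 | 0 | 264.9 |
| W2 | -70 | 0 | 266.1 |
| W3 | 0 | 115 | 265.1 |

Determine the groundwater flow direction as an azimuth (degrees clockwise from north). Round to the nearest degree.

096°

∂h/∂x = (266.1 − 264.9) / (-70 − 0) = -0.01714
∂h/∂y = (265.1 − 264.9) / (115 − 0) = +0.001739
Flow direction (−∇h) has components (+0.01714 E, -0.001739 N).
Azimuth = atan2(E, N) = atan2(+0.01714, -0.001739) = 95.8° ≈ 096°.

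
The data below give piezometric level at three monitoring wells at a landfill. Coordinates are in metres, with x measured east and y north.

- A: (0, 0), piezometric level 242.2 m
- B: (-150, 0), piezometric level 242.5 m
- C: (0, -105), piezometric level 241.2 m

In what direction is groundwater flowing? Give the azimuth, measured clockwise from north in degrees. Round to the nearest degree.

∂h/∂x = (242.5 − 242.2) / (-150 − 0) = -0.002000
∂h/∂y = (241.2 − 242.2) / (-105 − 0) = +0.009524
Flow direction (−∇h) has components (+0.002000 E, -0.009524 N).
Azimuth = atan2(E, N) = atan2(+0.002000, -0.009524) = 168.1° ≈ 168°.

168°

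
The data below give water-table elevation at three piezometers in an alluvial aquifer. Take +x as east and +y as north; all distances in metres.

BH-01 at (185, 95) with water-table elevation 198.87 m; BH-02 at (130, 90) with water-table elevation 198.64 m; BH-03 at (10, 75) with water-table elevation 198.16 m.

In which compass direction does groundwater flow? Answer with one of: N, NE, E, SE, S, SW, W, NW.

NW

With h = a·x + b·y + c and BH-01 as origin, the differences give:
  (-55)·a + (-5)·b = -0.23
  (-175)·a + (-20)·b = -0.71
Eliminate b (×(-20) and ×(-5), subtract): 225·a = 1.050 → a = ∂h/∂x = +0.004667
Back-substitute: b = ∂h/∂y = -0.005333.
Flow = −∇h = (-0.004667 east, +0.005333 north), which points northwest.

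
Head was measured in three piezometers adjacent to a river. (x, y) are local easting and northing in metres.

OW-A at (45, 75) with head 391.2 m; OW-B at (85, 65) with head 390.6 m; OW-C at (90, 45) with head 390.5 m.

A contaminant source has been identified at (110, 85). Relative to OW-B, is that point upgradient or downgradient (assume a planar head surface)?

Differences from OW-A: to OW-B (Δx, Δy, Δh) = (40, -10, -0.6); to OW-C = (45, -30, -0.7).
Determinant of the coordinate differences = 40·(-30) − 45·(-10) = -750.
∂h/∂x = [(-0.6)·(-30) − (-0.7)·(-10)] / -750 = -0.01467
∂h/∂y = [40·(-0.7) − 45·(-0.6)] / -750 = +0.001333
Head at (110, 85) = 391.2 + (-0.01467)·(65) + (+0.001333)·(10) = 390.26 m.
That is lower than the 390.6 m at OW-B, so the point is downgradient.

downgradient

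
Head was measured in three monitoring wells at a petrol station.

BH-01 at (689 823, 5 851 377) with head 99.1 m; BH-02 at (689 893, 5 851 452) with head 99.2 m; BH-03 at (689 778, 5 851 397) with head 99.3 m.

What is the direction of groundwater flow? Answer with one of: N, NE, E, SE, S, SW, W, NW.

SE

With h = a·x + b·y + c and BH-01 as origin, the differences give:
  70·a + 75·b = +0.1
  (-45)·a + 20·b = +0.2
Eliminate b (×20 and ×75, subtract): 4775·a = -13.00 → a = ∂h/∂x = -0.002723
Back-substitute: b = ∂h/∂y = +0.003874.
Flow = −∇h = (+0.002723 east, -0.003874 north), which points southeast.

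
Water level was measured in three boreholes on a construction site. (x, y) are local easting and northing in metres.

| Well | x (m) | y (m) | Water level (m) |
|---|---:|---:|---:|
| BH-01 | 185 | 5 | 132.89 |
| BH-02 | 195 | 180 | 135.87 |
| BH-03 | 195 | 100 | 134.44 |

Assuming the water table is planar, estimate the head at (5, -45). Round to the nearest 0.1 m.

Taking BH-01 as reference: BH-02−BH-01 = (10, 175, +2.98); BH-03−BH-01 = (10, 95, +1.55).
Solve a·Δx + b·Δy = Δh: det = 10·95 − 10·175 = -800.
∂h/∂x = [(+2.98)·95 − (+1.55)·175] / -800 = -0.01481
∂h/∂y = [10·(+1.55) − 10·(+2.98)] / -800 = +0.01788
h(5, -45) = 132.89 + (-0.01481)·(-180) + (+0.01788)·(-50) = 132.89 +2.666 -0.894 = 134.662 m.

134.7 m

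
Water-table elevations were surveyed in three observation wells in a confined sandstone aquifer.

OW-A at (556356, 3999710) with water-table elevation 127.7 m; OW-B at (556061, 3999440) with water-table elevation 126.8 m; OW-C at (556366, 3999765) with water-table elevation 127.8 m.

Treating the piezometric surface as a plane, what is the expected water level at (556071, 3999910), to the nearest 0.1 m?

127.5 m

Differences from OW-A: to OW-B (Δx, Δy, Δh) = (-295, -270, -0.9); to OW-C = (10, 55, +0.1).
Solve a·Δx + b·Δy = Δh: det = (-295)·55 − 10·(-270) = -13525.
∂h/∂x = [(-0.9)·55 − (+0.1)·(-270)] / -13525 = +0.001664
∂h/∂y = [(-295)·(+0.1) − 10·(-0.9)] / -13525 = +0.001516
h(556071, 3999910) = 127.7 + (+0.001664)·(-285) + (+0.001516)·(200) = 127.7 -0.474 +0.303 = 127.529 m.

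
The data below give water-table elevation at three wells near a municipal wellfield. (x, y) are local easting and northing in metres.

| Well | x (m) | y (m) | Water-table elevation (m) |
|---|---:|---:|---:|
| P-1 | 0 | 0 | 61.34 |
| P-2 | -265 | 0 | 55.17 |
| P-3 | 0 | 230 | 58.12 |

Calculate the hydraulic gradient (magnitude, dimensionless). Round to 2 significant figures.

∂h/∂x = (55.17 − 61.34) / (-265 − 0) = +0.02328
∂h/∂y = (58.12 − 61.34) / (230 − 0) = -0.01400
|∇h| = √(0.02328² + -0.01400²) = 0.02717

0.027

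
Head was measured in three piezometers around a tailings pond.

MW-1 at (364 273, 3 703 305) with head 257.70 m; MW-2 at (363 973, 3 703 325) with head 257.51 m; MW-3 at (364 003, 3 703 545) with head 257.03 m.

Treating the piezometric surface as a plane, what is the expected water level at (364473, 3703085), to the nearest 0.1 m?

Taking MW-1 as reference: MW-2−MW-1 = (-300, 20, -0.19); MW-3−MW-1 = (-270, 240, -0.67).
Solve a·Δx + b·Δy = Δh: det = (-300)·240 − (-270)·20 = -66600.
∂h/∂x = [(-0.19)·240 − (-0.67)·20] / -66600 = +0.0004835
∂h/∂y = [(-300)·(-0.67) − (-270)·(-0.19)] / -66600 = -0.002248
h(364473, 3703085) = 257.70 + (+0.0004835)·(200) + (-0.002248)·(-220) = 257.70 +0.097 +0.495 = 258.291 m.

258.3 m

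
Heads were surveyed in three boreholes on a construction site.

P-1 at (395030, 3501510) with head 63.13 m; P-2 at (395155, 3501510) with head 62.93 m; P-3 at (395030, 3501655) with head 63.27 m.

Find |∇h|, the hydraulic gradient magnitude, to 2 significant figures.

0.0019

∂h/∂x = (62.93 − 63.13) / (395155 − 395030) = -0.001600
∂h/∂y = (63.27 − 63.13) / (3501655 − 3501510) = +0.0009655
|∇h| = √(-0.001600² + 0.0009655²) = 0.001869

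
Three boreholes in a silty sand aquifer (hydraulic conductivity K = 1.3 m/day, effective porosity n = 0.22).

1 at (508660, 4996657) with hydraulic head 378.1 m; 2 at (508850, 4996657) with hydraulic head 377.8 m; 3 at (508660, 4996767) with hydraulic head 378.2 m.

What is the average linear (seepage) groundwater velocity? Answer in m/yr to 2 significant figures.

∂h/∂x = (377.8 − 378.1) / (508850 − 508660) = -0.001579
∂h/∂y = (378.2 − 378.1) / (4996767 − 4996657) = +0.0009091
|∇h| = √(-0.001579² + 0.0009091²) = 0.001822
Seepage velocity v = K·i/n = 1.3 × 0.001822 / 0.22 = 0.01077 m/day = 3.934 m/yr.

3.9 m/yr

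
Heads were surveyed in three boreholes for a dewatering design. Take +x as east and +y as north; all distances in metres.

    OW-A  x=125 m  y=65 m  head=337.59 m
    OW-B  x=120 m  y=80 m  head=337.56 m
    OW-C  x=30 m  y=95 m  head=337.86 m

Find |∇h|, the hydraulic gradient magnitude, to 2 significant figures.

Taking OW-A as reference: OW-B−OW-A = (-5, 15, -0.03); OW-C−OW-A = (-95, 30, +0.27).
Solve a·Δx + b·Δy = Δh: det = (-5)·30 − (-95)·15 = 1275.
∂h/∂x = [(-0.03)·30 − (+0.27)·15] / 1275 = -0.003882
∂h/∂y = [(-5)·(+0.27) − (-95)·(-0.03)] / 1275 = -0.003294
|∇h| = √(-0.003882² + -0.003294²) = 0.005091

0.0051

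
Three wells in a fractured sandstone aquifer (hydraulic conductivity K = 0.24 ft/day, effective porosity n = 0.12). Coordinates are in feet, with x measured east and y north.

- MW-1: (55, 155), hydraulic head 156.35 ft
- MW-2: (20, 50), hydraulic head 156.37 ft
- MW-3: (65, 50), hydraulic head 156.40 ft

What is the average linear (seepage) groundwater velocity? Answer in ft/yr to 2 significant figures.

Taking MW-1 as reference: MW-2−MW-1 = (-35, -105, +0.02); MW-3−MW-1 = (10, -105, +0.05).
Solve a·Δx + b·Δy = Δh: det = (-35)·(-105) − 10·(-105) = 4725.
∂h/∂x = [(+0.02)·(-105) − (+0.05)·(-105)] / 4725 = +0.0006667
∂h/∂y = [(-35)·(+0.05) − 10·(+0.02)] / 4725 = -0.0004127
|∇h| = √(0.0006667² + -0.0004127²) = 0.0007841
Seepage velocity v = K·i/n = 0.24 × 0.0007841 / 0.12 = 0.001568 ft/day = 0.5727 ft/yr.

0.57 ft/yr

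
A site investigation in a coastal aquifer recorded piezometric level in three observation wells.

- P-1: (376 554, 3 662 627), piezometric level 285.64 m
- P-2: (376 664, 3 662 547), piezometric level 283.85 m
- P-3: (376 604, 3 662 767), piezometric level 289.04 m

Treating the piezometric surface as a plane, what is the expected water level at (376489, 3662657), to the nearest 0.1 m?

With h = a·x + b·y + c and P-1 as origin, the differences give:
  110·a + (-80)·b = -1.79
  50·a + 140·b = +3.40
Eliminate b (×140 and ×(-80), subtract): 19400·a = 21.400 → a = ∂h/∂x = +0.001103
Back-substitute: b = ∂h/∂y = +0.02389.
h(376489, 3662657) = 285.64 + (+0.001103)·(-65) + (+0.02389)·(30) = 285.64 -0.072 +0.717 = 286.285 m.

286.3 m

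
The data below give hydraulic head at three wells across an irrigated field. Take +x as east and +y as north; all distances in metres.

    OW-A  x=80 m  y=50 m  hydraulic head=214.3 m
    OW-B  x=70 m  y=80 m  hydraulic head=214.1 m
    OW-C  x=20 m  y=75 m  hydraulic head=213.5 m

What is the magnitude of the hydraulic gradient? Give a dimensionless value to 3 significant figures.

0.0125

Three-point gradient (reference OW-A): Δ to OW-B = (-10, 30, -0.2), Δ to OW-C = (-60, 25, -0.8).
∂h/∂x = +0.01226, ∂h/∂y = -0.002581 (det = 1550).
|∇h| = √(0.01226² + -0.002581²) = 0.01253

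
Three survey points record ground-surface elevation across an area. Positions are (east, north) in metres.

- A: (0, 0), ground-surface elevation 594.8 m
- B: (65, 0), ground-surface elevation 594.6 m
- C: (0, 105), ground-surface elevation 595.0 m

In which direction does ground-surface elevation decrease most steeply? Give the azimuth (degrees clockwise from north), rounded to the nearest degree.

∂z/∂x = (594.6 − 594.8) / (65 − 0) = -0.003077
∂z/∂y = (595.0 − 594.8) / (105 − 0) = +0.001905
Steepest decrease is along −∇f: components (+0.003077 E, -0.001905 N).
Azimuth = atan2(+0.003077, -0.001905) = 121.8° ≈ 122°.

122°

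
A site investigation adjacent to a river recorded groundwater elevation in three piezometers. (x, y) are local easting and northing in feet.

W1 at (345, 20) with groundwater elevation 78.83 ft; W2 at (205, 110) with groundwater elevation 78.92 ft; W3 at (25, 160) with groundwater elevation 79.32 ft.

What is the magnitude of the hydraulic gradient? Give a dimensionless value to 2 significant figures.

Taking W1 as reference: W2−W1 = (-140, 90, +0.09); W3−W1 = (-320, 140, +0.49).
Solve a·Δx + b·Δy = Δh: det = (-140)·140 − (-320)·90 = 9200.
∂h/∂x = [(+0.09)·140 − (+0.49)·90] / 9200 = -0.003424
∂h/∂y = [(-140)·(+0.49) − (-320)·(+0.09)] / 9200 = -0.004326
|∇h| = √(-0.003424² + -0.004326²) = 0.005517

0.0055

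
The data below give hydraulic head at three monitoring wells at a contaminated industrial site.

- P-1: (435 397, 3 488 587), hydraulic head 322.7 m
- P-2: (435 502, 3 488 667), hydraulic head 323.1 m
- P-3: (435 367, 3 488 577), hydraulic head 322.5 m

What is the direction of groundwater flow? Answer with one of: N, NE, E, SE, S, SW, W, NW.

Differences from P-1: to P-2 (Δx, Δy, Δh) = (105, 80, +0.4); to P-3 = (-30, -10, -0.2).
Determinant of the coordinate differences = 105·(-10) − (-30)·80 = 1350.
∂h/∂x = [(+0.4)·(-10) − (-0.2)·80] / 1350 = +0.008889
∂h/∂y = [105·(-0.2) − (-30)·(+0.4)] / 1350 = -0.006667
Flow = −∇h = (-0.008889 east, +0.006667 north), which points northwest.

NW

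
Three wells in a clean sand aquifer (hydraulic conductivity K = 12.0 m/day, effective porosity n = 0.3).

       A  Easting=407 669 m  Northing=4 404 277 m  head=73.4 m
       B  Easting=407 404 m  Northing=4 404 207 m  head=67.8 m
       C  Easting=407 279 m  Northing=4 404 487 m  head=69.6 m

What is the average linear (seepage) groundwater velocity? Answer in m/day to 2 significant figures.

Three-point gradient (reference A): Δ to B = (-265, -70, -5.6), Δ to C = (-390, 210, -3.8).
∂h/∂x = +0.01738, ∂h/∂y = +0.01419 (det = -82950).
|∇h| = √(0.01738² + 0.01419²) = 0.02244
Seepage velocity v = K·i/n = 12.0 × 0.02244 / 0.3 = 0.8976 m/day.

0.90 m/day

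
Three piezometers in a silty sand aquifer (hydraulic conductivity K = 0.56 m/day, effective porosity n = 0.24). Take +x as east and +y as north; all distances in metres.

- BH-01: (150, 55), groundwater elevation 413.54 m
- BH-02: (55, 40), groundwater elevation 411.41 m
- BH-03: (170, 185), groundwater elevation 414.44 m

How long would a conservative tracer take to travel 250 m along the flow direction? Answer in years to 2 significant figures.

Taking BH-01 as reference: BH-02−BH-01 = (-95, -15, -2.13); BH-03−BH-01 = (20, 130, +0.90).
Solve a·Δx + b·Δy = Δh: det = (-95)·130 − 20·(-15) = -12050.
∂h/∂x = [(-2.13)·130 − (+0.90)·(-15)] / -12050 = +0.02186
∂h/∂y = [(-95)·(+0.90) − 20·(-2.13)] / -12050 = +0.003560
|∇h| = √(0.02186² + 0.003560²) = 0.02215
Seepage velocity v = K·i/n = 0.56 × 0.02215 / 0.24 = 0.05168 m/day.
t = 250 / 0.05168 = 4837 days = 13.2 years.

13 years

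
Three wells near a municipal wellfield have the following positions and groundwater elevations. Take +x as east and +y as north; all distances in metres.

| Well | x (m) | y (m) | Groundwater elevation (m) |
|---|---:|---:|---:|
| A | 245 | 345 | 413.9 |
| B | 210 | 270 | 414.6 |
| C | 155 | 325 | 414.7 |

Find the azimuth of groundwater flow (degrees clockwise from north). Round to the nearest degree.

Taking A as reference: B−A = (-35, -75, +0.7); C−A = (-90, -20, +0.8).
Determinant of the coordinate differences = (-35)·(-20) − (-90)·(-75) = -6050.
∂h/∂x = [(+0.7)·(-20) − (+0.8)·(-75)] / -6050 = -0.007603
∂h/∂y = [(-35)·(+0.8) − (-90)·(+0.7)] / -6050 = -0.005785
Flow direction (−∇h) has components (+0.007603 E, +0.005785 N).
Azimuth = atan2(E, N) = atan2(+0.007603, +0.005785) = 52.7° ≈ 053°.

053°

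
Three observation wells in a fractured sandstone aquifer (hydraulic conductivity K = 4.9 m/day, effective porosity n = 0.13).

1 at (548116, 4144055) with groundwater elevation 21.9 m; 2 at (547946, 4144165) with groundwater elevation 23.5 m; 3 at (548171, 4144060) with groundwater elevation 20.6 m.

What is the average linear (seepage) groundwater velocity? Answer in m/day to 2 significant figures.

1.1 m/day

Three-point gradient (reference 1): Δ to 2 = (-170, 110, +1.6), Δ to 3 = (55, 5, -1.3).
∂h/∂x = -0.02188, ∂h/∂y = -0.01928 (det = -6900).
|∇h| = √(-0.02188² + -0.01928²) = 0.02916
Seepage velocity v = K·i/n = 4.9 × 0.02916 / 0.13 = 1.099 m/day.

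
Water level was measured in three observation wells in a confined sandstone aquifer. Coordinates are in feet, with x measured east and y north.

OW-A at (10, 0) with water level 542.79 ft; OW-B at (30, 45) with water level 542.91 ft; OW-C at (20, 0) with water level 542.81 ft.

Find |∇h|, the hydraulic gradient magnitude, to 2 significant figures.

Three-point gradient (reference OW-A): Δ to OW-B = (20, 45, +0.12), Δ to OW-C = (10, 0, +0.02).
∂h/∂x = +0.002000, ∂h/∂y = +0.001778 (det = -450).
|∇h| = √(0.002000² + 0.001778²) = 0.002676

0.0027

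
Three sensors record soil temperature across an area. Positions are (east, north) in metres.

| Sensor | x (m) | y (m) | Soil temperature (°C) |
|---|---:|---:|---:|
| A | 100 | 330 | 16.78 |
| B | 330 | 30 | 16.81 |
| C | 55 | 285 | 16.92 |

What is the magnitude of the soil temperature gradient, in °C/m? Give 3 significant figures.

0.00221 °C/m

Three-point gradient (reference A): Δ to B = (230, -300, +0.03), Δ to C = (-45, -45, +0.14).
∂T/∂x = -0.001704, ∂T/∂y = -0.001407 (det = -23850).
|∇f| = √(-0.001704² + -0.001407²) = 0.00221 °C/m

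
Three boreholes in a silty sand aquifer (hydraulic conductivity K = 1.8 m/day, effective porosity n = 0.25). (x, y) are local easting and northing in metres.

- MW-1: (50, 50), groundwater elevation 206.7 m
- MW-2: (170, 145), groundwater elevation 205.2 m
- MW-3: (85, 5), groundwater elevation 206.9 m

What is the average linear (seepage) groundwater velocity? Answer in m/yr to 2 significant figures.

27 m/yr

Differences from MW-1: to MW-2 (Δx, Δy, Δh) = (120, 95, -1.5); to MW-3 = (35, -45, +0.2).
Solve a·Δx + b·Δy = Δh: det = 120·(-45) − 35·95 = -8725.
∂h/∂x = [(-1.5)·(-45) − (+0.2)·95] / -8725 = -0.005559
∂h/∂y = [120·(+0.2) − 35·(-1.5)] / -8725 = -0.008768
|∇h| = √(-0.005559² + -0.008768²) = 0.01038
Seepage velocity v = K·i/n = 1.8 × 0.01038 / 0.25 = 0.07474 m/day = 27.3 m/yr.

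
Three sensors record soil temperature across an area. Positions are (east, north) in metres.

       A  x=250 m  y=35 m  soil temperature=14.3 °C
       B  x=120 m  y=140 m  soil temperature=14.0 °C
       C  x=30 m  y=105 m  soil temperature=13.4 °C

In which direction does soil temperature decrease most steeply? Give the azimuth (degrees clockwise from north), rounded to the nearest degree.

Three-point gradient (reference A): Δ to B = (-130, 105, -0.3), Δ to C = (-220, 70, -0.9).
∂T/∂x = +0.005250, ∂T/∂y = +0.003643 (det = 14000).
Steepest decrease is along −∇f: components (-0.005250 E, -0.003643 N).
Azimuth = atan2(-0.005250, -0.003643) = 235.2° ≈ 235°.

235°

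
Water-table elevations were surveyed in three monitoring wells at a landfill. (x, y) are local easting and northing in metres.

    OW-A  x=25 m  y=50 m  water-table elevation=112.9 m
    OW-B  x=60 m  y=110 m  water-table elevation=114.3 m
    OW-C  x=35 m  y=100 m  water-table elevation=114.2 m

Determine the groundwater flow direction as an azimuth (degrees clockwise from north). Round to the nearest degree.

Three-point gradient (reference OW-A): Δ to OW-B = (35, 60, +1.4), Δ to OW-C = (10, 50, +1.3).
∂h/∂x = -0.006957, ∂h/∂y = +0.02739 (det = 1150).
Flow direction (−∇h) has components (+0.006957 E, -0.02739 N).
Azimuth = atan2(E, N) = atan2(+0.006957, -0.02739) = 165.7° ≈ 166°.

166°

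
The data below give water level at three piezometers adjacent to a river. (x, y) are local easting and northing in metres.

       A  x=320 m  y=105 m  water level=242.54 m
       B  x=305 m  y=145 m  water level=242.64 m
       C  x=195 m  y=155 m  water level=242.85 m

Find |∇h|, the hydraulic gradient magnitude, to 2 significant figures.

Three-point gradient (reference A): Δ to B = (-15, 40, +0.10), Δ to C = (-125, 50, +0.31).
∂h/∂x = -0.001741, ∂h/∂y = +0.001847 (det = 4250).
|∇h| = √(-0.001741² + 0.001847²) = 0.002538

0.0025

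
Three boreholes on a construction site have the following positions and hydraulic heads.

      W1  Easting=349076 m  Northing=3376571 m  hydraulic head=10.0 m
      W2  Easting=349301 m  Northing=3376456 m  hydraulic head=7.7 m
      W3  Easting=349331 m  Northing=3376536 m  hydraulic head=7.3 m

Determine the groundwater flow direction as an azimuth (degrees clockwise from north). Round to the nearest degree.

With h = a·x + b·y + c and W1 as origin, the differences give:
  225·a + (-115)·b = -2.3
  255·a + (-35)·b = -2.7
Eliminate b (×(-35) and ×(-115), subtract): 21450·a = -230.00 → a = ∂h/∂x = -0.01072
Back-substitute: b = ∂h/∂y = -0.0009790.
Flow direction (−∇h) has components (+0.01072 E, +0.0009790 N).
Azimuth = atan2(E, N) = atan2(+0.01072, +0.0009790) = 84.8° ≈ 085°.

085°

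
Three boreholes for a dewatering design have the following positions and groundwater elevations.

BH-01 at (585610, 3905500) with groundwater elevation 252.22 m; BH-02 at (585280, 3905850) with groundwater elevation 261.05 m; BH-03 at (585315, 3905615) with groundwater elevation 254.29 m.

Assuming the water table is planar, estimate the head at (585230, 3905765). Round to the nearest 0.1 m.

Taking BH-01 as reference: BH-02−BH-01 = (-330, 350, +8.83); BH-03−BH-01 = (-295, 115, +2.07).
Solve a·Δx + b·Δy = Δh: det = (-330)·115 − (-295)·350 = 65300.
∂h/∂x = [(+8.83)·115 − (+2.07)·350] / 65300 = +0.004456
∂h/∂y = [(-330)·(+2.07) − (-295)·(+8.83)] / 65300 = +0.02943
h(585230, 3905765) = 252.22 + (+0.004456)·(-380) + (+0.02943)·(265) = 252.22 -1.693 +7.799 = 258.326 m.

258.3 m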